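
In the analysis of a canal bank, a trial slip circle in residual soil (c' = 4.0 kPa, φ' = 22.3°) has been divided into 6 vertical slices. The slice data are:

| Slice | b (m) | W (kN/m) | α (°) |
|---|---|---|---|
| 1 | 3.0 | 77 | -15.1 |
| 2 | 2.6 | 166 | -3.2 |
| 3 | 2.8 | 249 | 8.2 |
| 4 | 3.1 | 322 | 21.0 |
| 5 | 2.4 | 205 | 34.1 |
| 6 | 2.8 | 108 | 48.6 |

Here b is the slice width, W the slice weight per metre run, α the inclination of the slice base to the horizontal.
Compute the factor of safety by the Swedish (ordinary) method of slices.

FS = 1.57

Ordinary method of slices: FS = Σ[c'·Δl_i + (W_i cosα_i)·tanφ'] / Σ W_i sinα_i, with Δl_i = b_i / cosα_i.
Slice 1: Δl = 3.0/cos(-15.1°) = 3.107 m; N'_1 = 77·cos(-15.1°) = 74.3; c'Δl = 12.43; W sinα = -20.1
Slice 2: Δl = 2.6/cos(-3.2°) = 2.604 m; N'_2 = 166·cos(-3.2°) = 165.7; c'Δl = 10.42; W sinα = -9.3
Slice 3: Δl = 2.8/cos8.2° = 2.829 m; N'_3 = 249·cos8.2° = 246.5; c'Δl = 11.32; W sinα = 35.5
Slice 4: Δl = 3.1/cos21.0° = 3.321 m; N'_4 = 322·cos21.0° = 300.6; c'Δl = 13.28; W sinα = 115.4
Slice 5: Δl = 2.4/cos34.1° = 2.898 m; N'_5 = 205·cos34.1° = 169.8; c'Δl = 11.59; W sinα = 114.9
Slice 6: Δl = 2.8/cos48.6° = 4.234 m; N'_6 = 108·cos48.6° = 71.4; c'Δl = 16.94; W sinα = 81.0
Σc'Δl = 76.0 kN/m; ΣN' = 1028.3 kN/m; ΣW sinα = 317.5 kN/m
Resisting = 76.0 + 1028.3·tan22.3° = 76.0 + 421.7 = 497.7 kN/m
FS = 497.7 / 317.5 = 1.567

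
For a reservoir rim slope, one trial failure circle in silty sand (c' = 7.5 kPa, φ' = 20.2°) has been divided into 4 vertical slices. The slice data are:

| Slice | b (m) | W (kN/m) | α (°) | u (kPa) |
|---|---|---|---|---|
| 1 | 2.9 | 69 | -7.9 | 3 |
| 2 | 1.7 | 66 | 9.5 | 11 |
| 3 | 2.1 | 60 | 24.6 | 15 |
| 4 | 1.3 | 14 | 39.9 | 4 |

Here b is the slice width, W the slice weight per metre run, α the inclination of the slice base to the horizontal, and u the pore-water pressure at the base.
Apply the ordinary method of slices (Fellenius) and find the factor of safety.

Ordinary method of slices: FS = Σ[c'·Δl_i + (W_i cosα_i − u_i·Δl_i)·tanφ'] / Σ W_i sinα_i, with Δl_i = b_i / cosα_i.
Slice 1: Δl = 2.9/cos(-7.9°) = 2.928 m; N'_1 = 69·cos(-7.9°) − 3·2.928 = 59.6; c'Δl = 21.96; W sinα = -9.5
Slice 2: Δl = 1.7/cos9.5° = 1.724 m; N'_2 = 66·cos9.5° − 11·1.724 = 46.1; c'Δl = 12.93; W sinα = 10.9
Slice 3: Δl = 2.1/cos24.6° = 2.310 m; N'_3 = 60·cos24.6° − 15·2.310 = 19.9; c'Δl = 17.32; W sinα = 25.0
Slice 4: Δl = 1.3/cos39.9° = 1.695 m; N'_4 = 14·cos39.9° − 4·1.695 = 4.0; c'Δl = 12.71; W sinα = 9.0
Σc'Δl = 64.9 kN/m; ΣN' = 129.6 kN/m; ΣW sinα = 35.4 kN/m
Resisting = 64.9 + 129.6·tan20.2° = 64.9 + 47.7 = 112.6 kN/m
FS = 112.6 / 35.4 = 3.183

FS = 3.18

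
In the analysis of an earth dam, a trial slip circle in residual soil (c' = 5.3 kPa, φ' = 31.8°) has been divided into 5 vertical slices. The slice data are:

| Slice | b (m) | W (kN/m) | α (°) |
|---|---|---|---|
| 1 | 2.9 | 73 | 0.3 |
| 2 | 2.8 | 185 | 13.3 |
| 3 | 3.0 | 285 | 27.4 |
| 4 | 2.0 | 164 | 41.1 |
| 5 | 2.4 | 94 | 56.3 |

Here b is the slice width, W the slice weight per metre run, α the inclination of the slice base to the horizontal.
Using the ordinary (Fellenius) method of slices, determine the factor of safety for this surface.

FS = 1.41

Ordinary method of slices: FS = Σ[c'·Δl_i + (W_i cosα_i)·tanφ'] / Σ W_i sinα_i, with Δl_i = b_i / cosα_i.
Slice 1: Δl = 2.9/cos0.3° = 2.900 m; N'_1 = 73·cos0.3° = 73.0; c'Δl = 15.37; W sinα = 0.4
Slice 2: Δl = 2.8/cos13.3° = 2.877 m; N'_2 = 185·cos13.3° = 180.0; c'Δl = 15.25; W sinα = 42.6
Slice 3: Δl = 3.0/cos27.4° = 3.379 m; N'_3 = 285·cos27.4° = 253.0; c'Δl = 17.91; W sinα = 131.2
Slice 4: Δl = 2.0/cos41.1° = 2.654 m; N'_4 = 164·cos41.1° = 123.6; c'Δl = 14.07; W sinα = 107.8
Slice 5: Δl = 2.4/cos56.3° = 4.326 m; N'_5 = 94·cos56.3° = 52.2; c'Δl = 22.93; W sinα = 78.2
Σc'Δl = 85.5 kN/m; ΣN' = 681.8 kN/m; ΣW sinα = 360.1 kN/m
Resisting = 85.5 + 681.8·tan31.8° = 85.5 + 422.7 = 508.3 kN/m
FS = 508.3 / 360.1 = 1.411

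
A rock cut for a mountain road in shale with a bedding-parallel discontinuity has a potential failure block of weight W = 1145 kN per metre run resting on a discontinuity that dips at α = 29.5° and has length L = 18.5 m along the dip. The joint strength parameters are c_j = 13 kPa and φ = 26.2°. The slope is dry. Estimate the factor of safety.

Resolving the block weight along and normal to the plane and applying the Mohr–Coulomb strength on the joint:
N' = W cosα = 1145·cos29.5° = 996.6 kN/m
Driving force T = W sinα = 1145·sin29.5° = 563.8 kN/m
Resisting force R = c_j·L + N'·tanφ = 13·18.5 + 996.6·tan26.2° = 240.5 + 490.4 = 730.9 kN/m
FS = R / T = 730.9 / 563.8 = 1.296

FS = 1.30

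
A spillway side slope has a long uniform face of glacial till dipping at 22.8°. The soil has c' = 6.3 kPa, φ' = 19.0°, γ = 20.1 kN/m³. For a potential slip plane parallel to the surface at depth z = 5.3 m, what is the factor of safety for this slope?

FS = 0.98

For an infinite slope with a slip plane parallel to the surface (no pore pressure): FS = [c' + γz cos²β tanφ'] / [γz sinβ cosβ].
γz = 20.1·5.3 = 106.53 kN/m²
Numerator = 6.3 + 106.53·cos²22.8°·tan19.0° = 6.3 + 106.53·0.8498·0.3443 = 37.473 kPa
Denominator = 106.53·sin22.8°·cos22.8° = 106.53·0.3875·0.9219 = 38.056 kPa
FS = 37.473 / 38.056 = 0.985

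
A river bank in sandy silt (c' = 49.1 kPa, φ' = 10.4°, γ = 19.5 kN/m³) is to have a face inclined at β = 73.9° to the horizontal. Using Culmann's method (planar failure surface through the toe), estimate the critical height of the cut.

Culmann's analysis gives the critical failure plane at α_cr = (β + φ')/2 = (73.9 + 10.4)/2 = 42.2°, and the critical height
H_c = (4c'/γ) · sinβ cosφ' / [1 − cos(β − φ')]
    = (4·49.1/19.5) · sin73.9°·cos10.4° / [1 − cos(63.5°)]
    = 10.072 · 0.9608·0.9836 / [1 − 0.4462]
    = 10.072 · 0.9450 / 0.5538
    = 17.19 m

H_c = 17.19 m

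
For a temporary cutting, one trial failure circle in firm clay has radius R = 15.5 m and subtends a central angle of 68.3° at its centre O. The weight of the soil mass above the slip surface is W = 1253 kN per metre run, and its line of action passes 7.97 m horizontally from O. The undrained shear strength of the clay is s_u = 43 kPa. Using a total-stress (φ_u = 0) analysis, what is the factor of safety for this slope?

FS = 1.23

Taking moments about the centre O, the resisting moment is provided by the undrained shear strength acting along the arc:
Arc length L_a = R·θ = 15.5·(68.3°·π/180) = 15.5·1.1921 = 18.48 m
M_R = s_u·L_a·R = 43·18.48·15.5 = 12314.9 kN·m/m
M_D = W·d = 1253·7.97 = 9986.4 kN·m/m
FS = M_R / M_D = 12314.9 / 9986.4 = 1.233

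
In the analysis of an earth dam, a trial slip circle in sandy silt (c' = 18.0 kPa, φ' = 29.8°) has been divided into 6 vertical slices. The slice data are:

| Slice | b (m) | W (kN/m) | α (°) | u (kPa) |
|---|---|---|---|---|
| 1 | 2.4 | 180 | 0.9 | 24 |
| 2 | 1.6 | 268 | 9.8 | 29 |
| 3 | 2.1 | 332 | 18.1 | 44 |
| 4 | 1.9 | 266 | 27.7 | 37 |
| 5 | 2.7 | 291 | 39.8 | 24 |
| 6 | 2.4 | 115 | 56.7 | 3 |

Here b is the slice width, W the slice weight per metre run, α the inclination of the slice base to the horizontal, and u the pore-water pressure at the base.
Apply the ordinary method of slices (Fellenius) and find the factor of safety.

FS = 1.45

Ordinary method of slices: FS = Σ[c'·Δl_i + (W_i cosα_i − u_i·Δl_i)·tanφ'] / Σ W_i sinα_i, with Δl_i = b_i / cosα_i.
Slice 1: Δl = 2.4/cos0.9° = 2.400 m; N'_1 = 180·cos0.9° − 24·2.400 = 122.4; c'Δl = 43.21; W sinα = 2.8
Slice 2: Δl = 1.6/cos9.8° = 1.624 m; N'_2 = 268·cos9.8° − 29·1.624 = 217.0; c'Δl = 29.23; W sinα = 45.6
Slice 3: Δl = 2.1/cos18.1° = 2.209 m; N'_3 = 332·cos18.1° − 44·2.209 = 218.4; c'Δl = 39.77; W sinα = 103.1
Slice 4: Δl = 1.9/cos27.7° = 2.146 m; N'_4 = 266·cos27.7° − 37·2.146 = 156.1; c'Δl = 38.63; W sinα = 123.6
Slice 5: Δl = 2.7/cos39.8° = 3.514 m; N'_5 = 291·cos39.8° − 24·3.514 = 139.2; c'Δl = 63.26; W sinα = 186.3
Slice 6: Δl = 2.4/cos56.7° = 4.371 m; N'_6 = 115·cos56.7° − 3·4.371 = 50.0; c'Δl = 78.69; W sinα = 96.1
Σc'Δl = 292.8 kN/m; ΣN' = 903.1 kN/m; ΣW sinα = 557.6 kN/m
Resisting = 292.8 + 903.1·tan29.8° = 292.8 + 517.2 = 810.0 kN/m
FS = 810.0 / 557.6 = 1.453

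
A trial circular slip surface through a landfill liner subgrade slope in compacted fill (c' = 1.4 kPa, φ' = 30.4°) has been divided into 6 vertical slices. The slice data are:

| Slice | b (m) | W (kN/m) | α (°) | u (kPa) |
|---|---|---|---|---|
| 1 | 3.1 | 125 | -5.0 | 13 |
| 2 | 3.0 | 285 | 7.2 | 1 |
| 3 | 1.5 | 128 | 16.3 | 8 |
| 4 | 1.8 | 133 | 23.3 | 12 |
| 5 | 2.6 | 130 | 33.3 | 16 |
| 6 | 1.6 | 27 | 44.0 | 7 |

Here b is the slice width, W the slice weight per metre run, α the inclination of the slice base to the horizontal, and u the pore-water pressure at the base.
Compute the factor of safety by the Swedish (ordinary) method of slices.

Ordinary method of slices: FS = Σ[c'·Δl_i + (W_i cosα_i − u_i·Δl_i)·tanφ'] / Σ W_i sinα_i, with Δl_i = b_i / cosα_i.
Slice 1: Δl = 3.1/cos(-5.0°) = 3.112 m; N'_1 = 125·cos(-5.0°) − 13·3.112 = 84.1; c'Δl = 4.36; W sinα = -10.9
Slice 2: Δl = 3.0/cos7.2° = 3.024 m; N'_2 = 285·cos7.2° − 1·3.024 = 279.7; c'Δl = 4.23; W sinα = 35.7
Slice 3: Δl = 1.5/cos16.3° = 1.563 m; N'_3 = 128·cos16.3° − 8·1.563 = 110.4; c'Δl = 2.19; W sinα = 35.9
Slice 4: Δl = 1.8/cos23.3° = 1.960 m; N'_4 = 133·cos23.3° − 12·1.960 = 98.6; c'Δl = 2.74; W sinα = 52.6
Slice 5: Δl = 2.6/cos33.3° = 3.111 m; N'_5 = 130·cos33.3° − 16·3.111 = 58.9; c'Δl = 4.36; W sinα = 71.4
Slice 6: Δl = 1.6/cos44.0° = 2.224 m; N'_6 = 27·cos44.0° − 7·2.224 = 3.9; c'Δl = 3.11; W sinα = 18.8
Σc'Δl = 21.0 kN/m; ΣN' = 635.5 kN/m; ΣW sinα = 203.5 kN/m
Resisting = 21.0 + 635.5·tan30.4° = 21.0 + 372.9 = 393.8 kN/m
FS = 393.8 / 203.5 = 1.936

FS = 1.94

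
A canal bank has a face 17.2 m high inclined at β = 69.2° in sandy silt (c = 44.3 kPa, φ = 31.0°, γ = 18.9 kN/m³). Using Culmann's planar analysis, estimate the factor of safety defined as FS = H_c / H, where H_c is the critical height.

FS = 2.04

H_c = (4c/γ) · sinβ cosφ / [1 − cos(β − φ)]
    = (4·44.3/18.9) · sin69.2°·cos31.0° / [1 − cos38.2°]
    = 9.376 · 0.8013 / 0.2141 = 35.08 m
FS = H_c / H = 35.08 / 17.2 = 2.040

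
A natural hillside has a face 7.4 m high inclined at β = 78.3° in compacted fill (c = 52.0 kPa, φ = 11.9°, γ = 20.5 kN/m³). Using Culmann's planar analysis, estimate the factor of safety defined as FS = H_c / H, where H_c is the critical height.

H_c = (4c/γ) · sinβ cosφ / [1 − cos(β − φ)]
    = (4·52.0/20.5) · sin78.3°·cos11.9° / [1 − cos66.4°]
    = 10.146 · 0.9582 / 0.5997 = 16.21 m
FS = H_c / H = 16.21 / 7.4 = 2.191

FS = 2.19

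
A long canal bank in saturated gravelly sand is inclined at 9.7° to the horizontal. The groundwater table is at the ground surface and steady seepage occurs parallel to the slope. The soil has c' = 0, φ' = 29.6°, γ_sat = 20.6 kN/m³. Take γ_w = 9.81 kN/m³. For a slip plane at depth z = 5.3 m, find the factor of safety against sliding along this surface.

With seepage parallel to the slope and the water table at the surface, the effective normal stress on the slip plane uses the buoyant unit weight γ' = γ_sat − γ_w while the driving shear stress uses γ_sat:
FS = [c' + γ' z cos²β tanφ'] / [γ_sat z sinβ cosβ]
(For c' = 0 this reduces to FS = (γ'/γ_sat)·tanφ'/tanβ.)
γ' = 20.6 − 9.81 = 10.79 kN/m³
Numerator = 0.0 + 10.79·5.3·cos²9.7°·tan29.6° = 0.0 + 10.79·5.3·0.9716·0.5681 = 31.564 kPa
Denominator = 20.6·5.3·sin9.7°·cos9.7° = 20.6·5.3·0.1685·0.9857 = 18.133 kPa
FS = 31.564 / 18.133 = 1.741

FS = 1.74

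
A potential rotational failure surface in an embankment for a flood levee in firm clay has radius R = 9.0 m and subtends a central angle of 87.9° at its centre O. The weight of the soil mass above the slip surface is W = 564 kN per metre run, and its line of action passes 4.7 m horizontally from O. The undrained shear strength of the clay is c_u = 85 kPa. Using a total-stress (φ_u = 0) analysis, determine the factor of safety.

Taking moments about the centre O, the resisting moment is provided by the undrained shear strength acting along the arc:
Arc length L_a = R·θ = 9.0·(87.9°·π/180) = 9.0·1.5341 = 13.81 m
M_R = c_u·L_a·R = 85·13.81·9.0 = 10562.6 kN·m/m
M_D = W·d = 564·4.7 = 2650.8 kN·m/m
FS = M_R / M_D = 10562.6 / 2650.8 = 3.985

FS = 3.98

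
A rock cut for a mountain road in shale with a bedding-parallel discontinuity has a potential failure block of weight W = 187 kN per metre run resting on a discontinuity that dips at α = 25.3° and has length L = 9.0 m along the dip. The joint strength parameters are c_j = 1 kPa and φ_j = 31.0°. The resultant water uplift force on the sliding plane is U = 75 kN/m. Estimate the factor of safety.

Resolving the block weight along and normal to the plane and applying the Mohr–Coulomb strength on the joint:
N' = W cosα − U = 187·cos25.3° − 75 = 94.1 kN/m
Driving force T = W sinα = 187·sin25.3° = 79.9 kN/m
Resisting force R = c_j·L + N'·tanφ_j = 1·9.0 + 94.1·tan31.0° = 9.0 + 56.5 = 65.5 kN/m
FS = R / T = 65.5 / 79.9 = 0.820

FS = 0.82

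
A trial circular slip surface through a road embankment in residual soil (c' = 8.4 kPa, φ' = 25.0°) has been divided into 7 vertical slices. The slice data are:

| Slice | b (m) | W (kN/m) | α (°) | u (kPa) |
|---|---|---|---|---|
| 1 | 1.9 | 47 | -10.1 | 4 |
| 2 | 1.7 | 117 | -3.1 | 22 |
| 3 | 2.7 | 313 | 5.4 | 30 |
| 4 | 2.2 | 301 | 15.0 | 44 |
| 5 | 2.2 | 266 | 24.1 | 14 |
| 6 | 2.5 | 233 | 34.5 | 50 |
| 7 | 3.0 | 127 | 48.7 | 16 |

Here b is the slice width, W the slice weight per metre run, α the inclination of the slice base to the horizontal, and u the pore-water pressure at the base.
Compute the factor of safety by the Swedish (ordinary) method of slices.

Ordinary method of slices: FS = Σ[c'·Δl_i + (W_i cosα_i − u_i·Δl_i)·tanφ'] / Σ W_i sinα_i, with Δl_i = b_i / cosα_i.
Slice 1: Δl = 1.9/cos(-10.1°) = 1.930 m; N'_1 = 47·cos(-10.1°) − 4·1.930 = 38.6; c'Δl = 16.21; W sinα = -8.2
Slice 2: Δl = 1.7/cos(-3.1°) = 1.702 m; N'_2 = 117·cos(-3.1°) − 22·1.702 = 79.4; c'Δl = 14.30; W sinα = -6.3
Slice 3: Δl = 2.7/cos5.4° = 2.712 m; N'_3 = 313·cos5.4° − 30·2.712 = 230.2; c'Δl = 22.78; W sinα = 29.5
Slice 4: Δl = 2.2/cos15.0° = 2.278 m; N'_4 = 301·cos15.0° − 44·2.278 = 190.5; c'Δl = 19.13; W sinα = 77.9
Slice 5: Δl = 2.2/cos24.1° = 2.410 m; N'_5 = 266·cos24.1° − 14·2.410 = 209.1; c'Δl = 20.24; W sinα = 108.6
Slice 6: Δl = 2.5/cos34.5° = 3.034 m; N'_6 = 233·cos34.5° − 50·3.034 = 40.3; c'Δl = 25.48; W sinα = 132.0
Slice 7: Δl = 3.0/cos48.7° = 4.545 m; N'_7 = 127·cos48.7° − 16·4.545 = 11.1; c'Δl = 38.18; W sinα = 95.4
Σc'Δl = 156.3 kN/m; ΣN' = 799.2 kN/m; ΣW sinα = 428.8 kN/m
Resisting = 156.3 + 799.2·tan25.0° = 156.3 + 372.7 = 529.0 kN/m
FS = 529.0 / 428.8 = 1.234

FS = 1.23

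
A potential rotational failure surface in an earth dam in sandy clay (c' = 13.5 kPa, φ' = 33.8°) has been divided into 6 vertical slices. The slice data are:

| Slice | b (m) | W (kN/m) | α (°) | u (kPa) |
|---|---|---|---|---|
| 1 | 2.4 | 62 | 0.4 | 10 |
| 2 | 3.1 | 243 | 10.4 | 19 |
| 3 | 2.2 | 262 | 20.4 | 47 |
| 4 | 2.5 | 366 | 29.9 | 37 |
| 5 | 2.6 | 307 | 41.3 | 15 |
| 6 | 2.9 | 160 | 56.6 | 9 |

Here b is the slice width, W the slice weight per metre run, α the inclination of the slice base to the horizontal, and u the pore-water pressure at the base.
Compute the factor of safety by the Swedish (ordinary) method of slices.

Ordinary method of slices: FS = Σ[c'·Δl_i + (W_i cosα_i − u_i·Δl_i)·tanφ'] / Σ W_i sinα_i, with Δl_i = b_i / cosα_i.
Slice 1: Δl = 2.4/cos0.4° = 2.400 m; N'_1 = 62·cos0.4° − 10·2.400 = 38.0; c'Δl = 32.40; W sinα = 0.4
Slice 2: Δl = 3.1/cos10.4° = 3.152 m; N'_2 = 243·cos10.4° − 19·3.152 = 179.1; c'Δl = 42.55; W sinα = 43.9
Slice 3: Δl = 2.2/cos20.4° = 2.347 m; N'_3 = 262·cos20.4° − 47·2.347 = 135.2; c'Δl = 31.69; W sinα = 91.3
Slice 4: Δl = 2.5/cos29.9° = 2.884 m; N'_4 = 366·cos29.9° − 37·2.884 = 210.6; c'Δl = 38.93; W sinα = 182.4
Slice 5: Δl = 2.6/cos41.3° = 3.461 m; N'_5 = 307·cos41.3° − 15·3.461 = 178.7; c'Δl = 46.72; W sinα = 202.6
Slice 6: Δl = 2.9/cos56.6° = 5.268 m; N'_6 = 160·cos56.6° − 9·5.268 = 40.7; c'Δl = 71.12; W sinα = 133.6
Σc'Δl = 263.4 kN/m; ΣN' = 782.3 kN/m; ΣW sinα = 654.3 kN/m
Resisting = 263.4 + 782.3·tan33.8° = 263.4 + 523.7 = 787.1 kN/m
FS = 787.1 / 654.3 = 1.203

FS = 1.20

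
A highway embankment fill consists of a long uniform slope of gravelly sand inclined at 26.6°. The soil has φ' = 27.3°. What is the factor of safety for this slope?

FS = 1.03

For a dry cohesionless infinite slope the factor of safety is FS = tanφ' / tanβ.
FS = tan27.3° / tan26.6° = 0.5161 / 0.5008 = 1.031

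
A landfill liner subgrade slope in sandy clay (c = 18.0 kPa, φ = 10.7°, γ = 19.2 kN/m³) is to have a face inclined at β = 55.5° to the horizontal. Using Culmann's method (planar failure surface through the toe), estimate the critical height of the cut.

H_c = 10.46 m

Culmann's analysis gives the critical failure plane at α_cr = (β + φ)/2 = (55.5 + 10.7)/2 = 33.1°, and the critical height
H_c = (4c/γ) · sinβ cosφ / [1 − cos(β − φ)]
    = (4·18.0/19.2) · sin55.5°·cos10.7° / [1 − cos(44.8°)]
    = 3.750 · 0.8241·0.9826 / [1 − 0.7096]
    = 3.750 · 0.8098 / 0.2904
    = 10.46 m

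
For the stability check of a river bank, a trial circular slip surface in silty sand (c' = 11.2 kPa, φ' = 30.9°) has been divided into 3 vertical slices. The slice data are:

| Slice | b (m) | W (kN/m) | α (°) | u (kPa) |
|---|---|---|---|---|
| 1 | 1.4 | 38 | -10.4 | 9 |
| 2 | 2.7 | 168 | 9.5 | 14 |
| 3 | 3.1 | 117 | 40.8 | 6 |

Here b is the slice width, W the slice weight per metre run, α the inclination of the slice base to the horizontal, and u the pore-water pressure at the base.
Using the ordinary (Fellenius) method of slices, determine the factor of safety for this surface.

FS = 2.28

Ordinary method of slices: FS = Σ[c'·Δl_i + (W_i cosα_i − u_i·Δl_i)·tanφ'] / Σ W_i sinα_i, with Δl_i = b_i / cosα_i.
Slice 1: Δl = 1.4/cos(-10.4°) = 1.423 m; N'_1 = 38·cos(-10.4°) − 9·1.423 = 24.6; c'Δl = 15.94; W sinα = -6.9
Slice 2: Δl = 2.7/cos9.5° = 2.738 m; N'_2 = 168·cos9.5° − 14·2.738 = 127.4; c'Δl = 30.66; W sinα = 27.7
Slice 3: Δl = 3.1/cos40.8° = 4.095 m; N'_3 = 117·cos40.8° − 6·4.095 = 64.0; c'Δl = 45.87; W sinα = 76.5
Σc'Δl = 92.5 kN/m; ΣN' = 215.9 kN/m; ΣW sinα = 97.3 kN/m
Resisting = 92.5 + 215.9·tan30.9° = 92.5 + 129.2 = 221.7 kN/m
FS = 221.7 / 97.3 = 2.278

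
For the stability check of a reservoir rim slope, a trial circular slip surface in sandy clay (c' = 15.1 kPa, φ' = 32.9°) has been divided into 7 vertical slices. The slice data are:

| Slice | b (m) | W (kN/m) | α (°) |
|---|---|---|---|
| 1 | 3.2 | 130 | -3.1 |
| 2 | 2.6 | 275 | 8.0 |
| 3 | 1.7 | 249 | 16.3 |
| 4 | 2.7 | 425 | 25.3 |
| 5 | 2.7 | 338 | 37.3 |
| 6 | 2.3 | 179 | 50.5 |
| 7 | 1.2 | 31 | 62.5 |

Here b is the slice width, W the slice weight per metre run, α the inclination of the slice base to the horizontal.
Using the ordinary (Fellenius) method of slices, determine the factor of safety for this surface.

FS = 1.88

Ordinary method of slices: FS = Σ[c'·Δl_i + (W_i cosα_i)·tanφ'] / Σ W_i sinα_i, with Δl_i = b_i / cosα_i.
Slice 1: Δl = 3.2/cos(-3.1°) = 3.205 m; N'_1 = 130·cos(-3.1°) = 129.8; c'Δl = 48.39; W sinα = -7.0
Slice 2: Δl = 2.6/cos8.0° = 2.626 m; N'_2 = 275·cos8.0° = 272.3; c'Δl = 39.65; W sinα = 38.3
Slice 3: Δl = 1.7/cos16.3° = 1.771 m; N'_3 = 249·cos16.3° = 239.0; c'Δl = 26.75; W sinα = 69.9
Slice 4: Δl = 2.7/cos25.3° = 2.986 m; N'_4 = 425·cos25.3° = 384.2; c'Δl = 45.10; W sinα = 181.6
Slice 5: Δl = 2.7/cos37.3° = 3.394 m; N'_5 = 338·cos37.3° = 268.9; c'Δl = 51.25; W sinα = 204.8
Slice 6: Δl = 2.3/cos50.5° = 3.616 m; N'_6 = 179·cos50.5° = 113.9; c'Δl = 54.60; W sinα = 138.1
Slice 7: Δl = 1.2/cos62.5° = 2.599 m; N'_7 = 31·cos62.5° = 14.3; c'Δl = 39.24; W sinα = 27.5
Σc'Δl = 305.0 kN/m; ΣN' = 1422.4 kN/m; ΣW sinα = 653.2 kN/m
Resisting = 305.0 + 1422.4·tan32.9° = 305.0 + 920.2 = 1225.2 kN/m
FS = 1225.2 / 653.2 = 1.876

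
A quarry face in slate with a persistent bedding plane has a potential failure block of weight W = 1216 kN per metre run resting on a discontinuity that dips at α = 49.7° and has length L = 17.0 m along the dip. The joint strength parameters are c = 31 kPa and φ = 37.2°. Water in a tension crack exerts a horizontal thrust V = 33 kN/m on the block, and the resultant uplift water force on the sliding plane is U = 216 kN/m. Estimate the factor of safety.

Resolving the block weight along and normal to the plane and applying the Mohr–Coulomb strength on the joint:
N' = W cosα − U − V sinα = 1216·cos49.7° − 216 − 33·sin49.7° = 545.3 kN/m
Driving force T = W sinα + V cosα = 1216·sin49.7° + 33·cos49.7° = 948.7 kN/m
Resisting force R = c·L + N'·tanφ = 31·17.0 + 545.3·tan37.2° = 527.0 + 413.9 = 940.9 kN/m
FS = R / T = 940.9 / 948.7 = 0.992

FS = 0.99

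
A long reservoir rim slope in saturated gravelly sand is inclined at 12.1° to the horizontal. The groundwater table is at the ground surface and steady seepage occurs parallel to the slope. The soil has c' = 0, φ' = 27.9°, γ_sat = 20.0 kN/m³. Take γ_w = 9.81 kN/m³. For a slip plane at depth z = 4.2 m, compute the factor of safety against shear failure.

With seepage parallel to the slope and the water table at the surface, the effective normal stress on the slip plane uses the buoyant unit weight γ' = γ_sat − γ_w while the driving shear stress uses γ_sat:
FS = [c' + γ' z cos²β tanφ'] / [γ_sat z sinβ cosβ]
(For c' = 0 this reduces to FS = (γ'/γ_sat)·tanφ'/tanβ.)
γ' = 20.0 − 9.81 = 10.19 kN/m³
Numerator = 0.0 + 10.19·4.2·cos²12.1°·tan27.9° = 0.0 + 10.19·4.2·0.9561·0.5295 = 21.665 kPa
Denominator = 20.0·4.2·sin12.1°·cos12.1° = 20.0·4.2·0.2096·0.9778 = 17.217 kPa
FS = 21.665 / 17.217 = 1.258

FS = 1.26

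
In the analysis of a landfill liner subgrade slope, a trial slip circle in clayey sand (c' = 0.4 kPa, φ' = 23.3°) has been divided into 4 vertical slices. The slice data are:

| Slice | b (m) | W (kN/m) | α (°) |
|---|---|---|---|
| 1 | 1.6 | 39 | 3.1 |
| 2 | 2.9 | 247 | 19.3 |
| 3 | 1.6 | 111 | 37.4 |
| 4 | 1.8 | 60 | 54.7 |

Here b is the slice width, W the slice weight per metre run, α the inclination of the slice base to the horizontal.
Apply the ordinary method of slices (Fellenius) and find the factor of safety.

Ordinary method of slices: FS = Σ[c'·Δl_i + (W_i cosα_i)·tanφ'] / Σ W_i sinα_i, with Δl_i = b_i / cosα_i.
Slice 1: Δl = 1.6/cos3.1° = 1.602 m; N'_1 = 39·cos3.1° = 38.9; c'Δl = 0.64; W sinα = 2.1
Slice 2: Δl = 2.9/cos19.3° = 3.073 m; N'_2 = 247·cos19.3° = 233.1; c'Δl = 1.23; W sinα = 81.6
Slice 3: Δl = 1.6/cos37.4° = 2.014 m; N'_3 = 111·cos37.4° = 88.2; c'Δl = 0.81; W sinα = 67.4
Slice 4: Δl = 1.8/cos54.7° = 3.115 m; N'_4 = 60·cos54.7° = 34.7; c'Δl = 1.25; W sinα = 49.0
Σc'Δl = 3.9 kN/m; ΣN' = 394.9 kN/m; ΣW sinα = 200.1 kN/m
Resisting = 3.9 + 394.9·tan23.3° = 3.9 + 170.1 = 174.0 kN/m
FS = 174.0 / 200.1 = 0.869

FS = 0.87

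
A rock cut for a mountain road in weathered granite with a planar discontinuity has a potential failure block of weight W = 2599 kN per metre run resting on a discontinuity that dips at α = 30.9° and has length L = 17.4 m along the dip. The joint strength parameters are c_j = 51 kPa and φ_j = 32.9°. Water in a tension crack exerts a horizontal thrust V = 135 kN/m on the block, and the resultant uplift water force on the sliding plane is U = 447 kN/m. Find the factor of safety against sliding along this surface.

Resolving the block weight along and normal to the plane and applying the Mohr–Coulomb strength on the joint:
N' = W cosα − U − V sinα = 2599·cos30.9° − 447 − 135·sin30.9° = 1713.8 kN/m
Driving force T = W sinα + V cosα = 2599·sin30.9° + 135·cos30.9° = 1450.5 kN/m
Resisting force R = c_j·L + N'·tanφ_j = 51·17.4 + 1713.8·tan32.9° = 887.4 + 1108.7 = 1996.1 kN/m
FS = R / T = 1996.1 / 1450.5 = 1.376

FS = 1.38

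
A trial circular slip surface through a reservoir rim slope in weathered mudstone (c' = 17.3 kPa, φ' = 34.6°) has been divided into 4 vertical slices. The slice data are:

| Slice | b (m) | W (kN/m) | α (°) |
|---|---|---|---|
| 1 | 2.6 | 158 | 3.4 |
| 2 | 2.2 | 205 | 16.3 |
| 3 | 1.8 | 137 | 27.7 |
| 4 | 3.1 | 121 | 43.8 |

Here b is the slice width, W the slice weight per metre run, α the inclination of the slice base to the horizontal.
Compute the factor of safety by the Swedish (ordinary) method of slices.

FS = 2.72

Ordinary method of slices: FS = Σ[c'·Δl_i + (W_i cosα_i)·tanφ'] / Σ W_i sinα_i, with Δl_i = b_i / cosα_i.
Slice 1: Δl = 2.6/cos3.4° = 2.605 m; N'_1 = 158·cos3.4° = 157.7; c'Δl = 45.06; W sinα = 9.4
Slice 2: Δl = 2.2/cos16.3° = 2.292 m; N'_2 = 205·cos16.3° = 196.8; c'Δl = 39.65; W sinα = 57.5
Slice 3: Δl = 1.8/cos27.7° = 2.033 m; N'_3 = 137·cos27.7° = 121.3; c'Δl = 35.17; W sinα = 63.7
Slice 4: Δl = 3.1/cos43.8° = 4.295 m; N'_4 = 121·cos43.8° = 87.3; c'Δl = 74.30; W sinα = 83.7
Σc'Δl = 194.2 kN/m; ΣN' = 563.1 kN/m; ΣW sinα = 214.3 kN/m
Resisting = 194.2 + 563.1·tan34.6° = 194.2 + 388.5 = 582.7 kN/m
FS = 582.7 / 214.3 = 2.718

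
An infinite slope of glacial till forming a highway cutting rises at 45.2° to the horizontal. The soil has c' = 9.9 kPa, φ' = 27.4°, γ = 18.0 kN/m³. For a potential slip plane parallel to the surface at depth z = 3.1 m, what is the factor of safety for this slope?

For an infinite slope with a slip plane parallel to the surface (no pore pressure): FS = [c' + γz cos²β tanφ'] / [γz sinβ cosβ].
γz = 18.0·3.1 = 55.80 kN/m²
Numerator = 9.9 + 55.80·cos²45.2°·tan27.4° = 9.9 + 55.80·0.4965·0.5184 = 24.261 kPa
Denominator = 55.80·sin45.2°·cos45.2° = 55.80·0.7096·0.7046 = 27.899 kPa
FS = 24.261 / 27.899 = 0.870

FS = 0.87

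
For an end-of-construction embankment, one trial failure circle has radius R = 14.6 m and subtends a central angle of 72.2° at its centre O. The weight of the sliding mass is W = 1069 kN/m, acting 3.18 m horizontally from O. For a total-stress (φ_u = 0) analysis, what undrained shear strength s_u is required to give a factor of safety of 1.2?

FS = s_u·L_a·R / (W·d), so s_u = FS·W·d / (L_a·R).
Arc length L_a = R·θ = 14.6·(72.2°·π/180) = 14.6·1.2601 = 18.40 m
s_u = 1.2·1069·3.18 / (18.40·14.6) = 4079.3 / 268.61 = 15.19 kPa

s_u = 15.2 kPa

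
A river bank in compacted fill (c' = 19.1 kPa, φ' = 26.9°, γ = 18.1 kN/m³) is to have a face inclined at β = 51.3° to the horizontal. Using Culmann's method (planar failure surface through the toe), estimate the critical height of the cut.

Culmann's analysis gives the critical failure plane at α_cr = (β + φ')/2 = (51.3 + 26.9)/2 = 39.1°, and the critical height
H_c = (4c'/γ) · sinβ cosφ' / [1 − cos(β − φ')]
    = (4·19.1/18.1) · sin51.3°·cos26.9° / [1 − cos(24.4°)]
    = 4.221 · 0.7804·0.8918 / [1 − 0.9107]
    = 4.221 · 0.6960 / 0.0893
    = 32.89 m

H_c = 32.89 m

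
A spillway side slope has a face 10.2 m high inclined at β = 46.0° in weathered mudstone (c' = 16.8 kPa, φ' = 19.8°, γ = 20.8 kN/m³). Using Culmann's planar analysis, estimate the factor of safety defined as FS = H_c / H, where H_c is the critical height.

FS = 2.09

H_c = (4c'/γ) · sinβ cosφ' / [1 − cos(β − φ')]
    = (4·16.8/20.8) · sin46.0°·cos19.8° / [1 − cos26.2°]
    = 3.231 · 0.6768 / 0.1027 = 21.28 m
FS = H_c / H = 21.28 / 10.2 = 2.087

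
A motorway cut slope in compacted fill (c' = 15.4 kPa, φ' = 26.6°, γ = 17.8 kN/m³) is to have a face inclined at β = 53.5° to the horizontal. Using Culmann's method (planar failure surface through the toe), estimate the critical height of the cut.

H_c = 22.99 m

Culmann's analysis gives the critical failure plane at α_cr = (β + φ')/2 = (53.5 + 26.6)/2 = 40.0°, and the critical height
H_c = (4c'/γ) · sinβ cosφ' / [1 − cos(β − φ')]
    = (4·15.4/17.8) · sin53.5°·cos26.6° / [1 − cos(26.9°)]
    = 3.461 · 0.8039·0.8942 / [1 − 0.8918]
    = 3.461 · 0.7188 / 0.1082
    = 22.99 m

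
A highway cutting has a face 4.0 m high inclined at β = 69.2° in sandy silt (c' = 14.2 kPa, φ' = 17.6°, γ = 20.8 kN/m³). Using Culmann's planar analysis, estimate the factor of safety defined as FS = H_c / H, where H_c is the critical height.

H_c = (4c'/γ) · sinβ cosφ' / [1 − cos(β − φ')]
    = (4·14.2/20.8) · sin69.2°·cos17.6° / [1 − cos51.6°]
    = 2.731 · 0.8911 / 0.3789 = 6.42 m
FS = H_c / H = 6.42 / 4.0 = 1.606

FS = 1.61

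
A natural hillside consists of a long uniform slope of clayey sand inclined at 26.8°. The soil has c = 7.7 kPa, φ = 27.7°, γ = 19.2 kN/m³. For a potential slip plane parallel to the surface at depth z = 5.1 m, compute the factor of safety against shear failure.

For an infinite slope with a slip plane parallel to the surface (no pore pressure): FS = [c + γz cos²β tanφ] / [γz sinβ cosβ].
γz = 19.2·5.1 = 97.92 kN/m²
Numerator = 7.7 + 97.92·cos²26.8°·tan27.7° = 7.7 + 97.92·0.7967·0.5250 = 48.658 kPa
Denominator = 97.92·sin26.8°·cos26.8° = 97.92·0.4509·0.8926 = 39.408 kPa
FS = 48.658 / 39.408 = 1.235

FS = 1.23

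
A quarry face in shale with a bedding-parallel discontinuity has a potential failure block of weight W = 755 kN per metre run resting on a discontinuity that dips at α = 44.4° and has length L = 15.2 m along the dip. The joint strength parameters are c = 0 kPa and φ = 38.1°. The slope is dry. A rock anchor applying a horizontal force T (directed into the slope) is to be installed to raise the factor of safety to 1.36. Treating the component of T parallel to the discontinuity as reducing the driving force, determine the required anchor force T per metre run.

T = 194 kN/m

Resolving forces along and normal to the sliding plane, with the horizontal anchor force T adding T·sinα to the effective normal force and T·cosα acting up the plane against the driving force:
FS = [cL + (W cosα + T sinα) tanφ] / [W sinα − T cosα]
Without the anchor: N' = 539.4 kN/m, driving T_d = 528.2 kN/m, resisting R = 0·15.2 + 539.4·tan38.1° = 423.0 kN/m, FS = 0.80.
Setting FS = 1.36 and solving for T:
1.36·(528.2 − T cos44.4°) = 423.0 + T sin44.4°·tan38.1°
T·(sin44.4°·tan38.1° + 1.36·cos44.4°) = 1.36·528.2 − 423.0
T·(0.6997·0.7841 + 1.36·0.7145) = 718.4 − 423.0 = 295.4
T·1.5203 = 295.4
T = 194.3 kN/m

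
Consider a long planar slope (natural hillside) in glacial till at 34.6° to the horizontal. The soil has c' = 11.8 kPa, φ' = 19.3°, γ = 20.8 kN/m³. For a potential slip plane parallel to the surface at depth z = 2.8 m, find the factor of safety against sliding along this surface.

For an infinite slope with a slip plane parallel to the surface (no pore pressure): FS = [c' + γz cos²β tanφ'] / [γz sinβ cosβ].
γz = 20.8·2.8 = 58.24 kN/m²
Numerator = 11.8 + 58.24·cos²34.6°·tan19.3° = 11.8 + 58.24·0.6776·0.3502 = 25.619 kPa
Denominator = 58.24·sin34.6°·cos34.6° = 58.24·0.5678·0.8231 = 27.222 kPa
FS = 25.619 / 27.222 = 0.941

FS = 0.94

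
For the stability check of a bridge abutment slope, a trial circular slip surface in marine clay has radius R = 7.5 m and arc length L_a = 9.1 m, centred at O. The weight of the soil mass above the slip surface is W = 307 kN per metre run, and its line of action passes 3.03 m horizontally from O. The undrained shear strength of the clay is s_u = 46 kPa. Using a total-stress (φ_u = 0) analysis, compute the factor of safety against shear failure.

Taking moments about the centre O, the resisting moment is provided by the undrained shear strength acting along the arc:
M_R = s_u·L_a·R = 46·9.10·7.5 = 3139.5 kN·m/m
M_D = W·d = 307·3.03 = 930.2 kN·m/m
FS = M_R / M_D = 3139.5 / 930.2 = 3.375

FS = 3.38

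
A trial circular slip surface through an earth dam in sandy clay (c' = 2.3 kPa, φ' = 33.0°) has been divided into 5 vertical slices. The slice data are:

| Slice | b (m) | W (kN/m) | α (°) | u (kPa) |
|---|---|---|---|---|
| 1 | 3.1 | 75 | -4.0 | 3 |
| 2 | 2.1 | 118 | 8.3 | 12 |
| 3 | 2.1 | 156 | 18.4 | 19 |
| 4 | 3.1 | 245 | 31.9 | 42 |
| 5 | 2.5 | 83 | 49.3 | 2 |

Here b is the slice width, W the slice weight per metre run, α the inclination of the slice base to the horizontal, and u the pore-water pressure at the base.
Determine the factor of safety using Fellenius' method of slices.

FS = 1.07

Ordinary method of slices: FS = Σ[c'·Δl_i + (W_i cosα_i − u_i·Δl_i)·tanφ'] / Σ W_i sinα_i, with Δl_i = b_i / cosα_i.
Slice 1: Δl = 3.1/cos(-4.0°) = 3.108 m; N'_1 = 75·cos(-4.0°) − 3·3.108 = 65.5; c'Δl = 7.15; W sinα = -5.2
Slice 2: Δl = 2.1/cos8.3° = 2.122 m; N'_2 = 118·cos8.3° − 12·2.122 = 91.3; c'Δl = 4.88; W sinα = 17.0
Slice 3: Δl = 2.1/cos18.4° = 2.213 m; N'_3 = 156·cos18.4° − 19·2.213 = 106.0; c'Δl = 5.09; W sinα = 49.2
Slice 4: Δl = 3.1/cos31.9° = 3.651 m; N'_4 = 245·cos31.9° − 42·3.651 = 54.6; c'Δl = 8.40; W sinα = 129.5
Slice 5: Δl = 2.5/cos49.3° = 3.834 m; N'_5 = 83·cos49.3° − 2·3.834 = 46.5; c'Δl = 8.82; W sinα = 62.9
Σc'Δl = 34.3 kN/m; ΣN' = 363.9 kN/m; ΣW sinα = 253.4 kN/m
Resisting = 34.3 + 363.9·tan33.0° = 34.3 + 236.3 = 270.6 kN/m
FS = 270.6 / 253.4 = 1.068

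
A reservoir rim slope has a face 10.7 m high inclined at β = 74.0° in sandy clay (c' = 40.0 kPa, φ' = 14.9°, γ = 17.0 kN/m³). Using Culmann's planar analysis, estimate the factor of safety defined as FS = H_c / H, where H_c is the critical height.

H_c = (4c'/γ) · sinβ cosφ' / [1 − cos(β − φ')]
    = (4·40.0/17.0) · sin74.0°·cos14.9° / [1 − cos59.1°]
    = 9.412 · 0.9289 / 0.4865 = 17.97 m
FS = H_c / H = 17.97 / 10.7 = 1.680

FS = 1.68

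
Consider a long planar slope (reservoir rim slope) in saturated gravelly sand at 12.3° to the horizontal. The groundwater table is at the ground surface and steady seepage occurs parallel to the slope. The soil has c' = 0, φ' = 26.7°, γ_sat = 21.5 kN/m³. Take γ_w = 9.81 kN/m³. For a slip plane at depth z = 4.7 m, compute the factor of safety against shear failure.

With seepage parallel to the slope and the water table at the surface, the effective normal stress on the slip plane uses the buoyant unit weight γ' = γ_sat − γ_w while the driving shear stress uses γ_sat:
FS = [c' + γ' z cos²β tanφ'] / [γ_sat z sinβ cosβ]
(For c' = 0 this reduces to FS = (γ'/γ_sat)·tanφ'/tanβ.)
γ' = 21.5 − 9.81 = 11.69 kN/m³
Numerator = 0.0 + 11.69·4.7·cos²12.3°·tan26.7° = 0.0 + 11.69·4.7·0.9546·0.5029 = 26.379 kPa
Denominator = 21.5·4.7·sin12.3°·cos12.3° = 21.5·4.7·0.2130·0.9770 = 21.033 kPa
FS = 26.379 / 21.033 = 1.254

FS = 1.25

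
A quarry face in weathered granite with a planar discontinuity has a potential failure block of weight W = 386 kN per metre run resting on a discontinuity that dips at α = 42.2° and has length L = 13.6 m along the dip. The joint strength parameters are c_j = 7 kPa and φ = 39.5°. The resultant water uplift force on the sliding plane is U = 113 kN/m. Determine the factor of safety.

Resolving the block weight along and normal to the plane and applying the Mohr–Coulomb strength on the joint:
N' = W cosα − U = 386·cos42.2° − 113 = 173.0 kN/m
Driving force T = W sinα = 386·sin42.2° = 259.3 kN/m
Resisting force R = c_j·L + N'·tanφ = 7·13.6 + 173.0·tan39.5° = 95.2 + 142.6 = 237.8 kN/m
FS = R / T = 237.8 / 259.3 = 0.917

FS = 0.92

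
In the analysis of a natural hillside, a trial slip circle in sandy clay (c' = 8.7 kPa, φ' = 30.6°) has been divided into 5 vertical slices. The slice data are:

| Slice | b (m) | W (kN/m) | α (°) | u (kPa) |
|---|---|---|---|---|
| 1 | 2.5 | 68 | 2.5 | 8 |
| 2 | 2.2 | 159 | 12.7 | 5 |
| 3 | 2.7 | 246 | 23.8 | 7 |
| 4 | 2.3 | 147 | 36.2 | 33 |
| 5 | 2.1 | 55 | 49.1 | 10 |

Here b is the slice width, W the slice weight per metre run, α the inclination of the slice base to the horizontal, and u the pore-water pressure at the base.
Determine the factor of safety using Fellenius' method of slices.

FS = 1.40

Ordinary method of slices: FS = Σ[c'·Δl_i + (W_i cosα_i − u_i·Δl_i)·tanφ'] / Σ W_i sinα_i, with Δl_i = b_i / cosα_i.
Slice 1: Δl = 2.5/cos2.5° = 2.502 m; N'_1 = 68·cos2.5° − 8·2.502 = 47.9; c'Δl = 21.77; W sinα = 3.0
Slice 2: Δl = 2.2/cos12.7° = 2.255 m; N'_2 = 159·cos12.7° − 5·2.255 = 143.8; c'Δl = 19.62; W sinα = 35.0
Slice 3: Δl = 2.7/cos23.8° = 2.951 m; N'_3 = 246·cos23.8° − 7·2.951 = 204.4; c'Δl = 25.67; W sinα = 99.3
Slice 4: Δl = 2.3/cos36.2° = 2.850 m; N'_4 = 147·cos36.2° − 33·2.850 = 24.6; c'Δl = 24.80; W sinα = 86.8
Slice 5: Δl = 2.1/cos49.1° = 3.207 m; N'_5 = 55·cos49.1° − 10·3.207 = 3.9; c'Δl = 27.90; W sinα = 41.6
Σc'Δl = 119.8 kN/m; ΣN' = 424.7 kN/m; ΣW sinα = 265.6 kN/m
Resisting = 119.8 + 424.7·tan30.6° = 119.8 + 251.2 = 370.9 kN/m
FS = 370.9 / 265.6 = 1.397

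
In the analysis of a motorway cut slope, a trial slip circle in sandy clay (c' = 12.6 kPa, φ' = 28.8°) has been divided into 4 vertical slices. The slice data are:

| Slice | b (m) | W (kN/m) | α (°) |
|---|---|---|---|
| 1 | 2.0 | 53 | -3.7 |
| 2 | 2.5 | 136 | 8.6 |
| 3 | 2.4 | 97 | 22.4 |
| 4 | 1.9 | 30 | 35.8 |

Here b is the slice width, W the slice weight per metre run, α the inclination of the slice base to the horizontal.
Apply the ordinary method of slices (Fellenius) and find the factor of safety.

FS = 3.99

Ordinary method of slices: FS = Σ[c'·Δl_i + (W_i cosα_i)·tanφ'] / Σ W_i sinα_i, with Δl_i = b_i / cosα_i.
Slice 1: Δl = 2.0/cos(-3.7°) = 2.004 m; N'_1 = 53·cos(-3.7°) = 52.9; c'Δl = 25.25; W sinα = -3.4
Slice 2: Δl = 2.5/cos8.6° = 2.528 m; N'_2 = 136·cos8.6° = 134.5; c'Δl = 31.86; W sinα = 20.3
Slice 3: Δl = 2.4/cos22.4° = 2.596 m; N'_3 = 97·cos22.4° = 89.7; c'Δl = 32.71; W sinα = 37.0
Slice 4: Δl = 1.9/cos35.8° = 2.343 m; N'_4 = 30·cos35.8° = 24.3; c'Δl = 29.52; W sinα = 17.5
Σc'Δl = 119.3 kN/m; ΣN' = 301.4 kN/m; ΣW sinα = 71.4 kN/m
Resisting = 119.3 + 301.4·tan28.8° = 119.3 + 165.7 = 285.0 kN/m
FS = 285.0 / 71.4 = 3.990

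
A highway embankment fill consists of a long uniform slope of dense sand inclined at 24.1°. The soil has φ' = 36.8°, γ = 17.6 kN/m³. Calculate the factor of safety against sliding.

FS = 1.67

For a dry cohesionless infinite slope the factor of safety is FS = tanφ' / tanβ.
FS = tan36.8° / tan24.1° = 0.7481 / 0.4473 = 1.672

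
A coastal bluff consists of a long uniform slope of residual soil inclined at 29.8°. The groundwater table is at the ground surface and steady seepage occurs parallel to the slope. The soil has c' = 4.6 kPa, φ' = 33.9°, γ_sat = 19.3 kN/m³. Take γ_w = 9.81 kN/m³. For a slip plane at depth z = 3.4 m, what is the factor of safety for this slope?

FS = 0.74

With seepage parallel to the slope and the water table at the surface, the effective normal stress on the slip plane uses the buoyant unit weight γ' = γ_sat − γ_w while the driving shear stress uses γ_sat:
FS = [c' + γ' z cos²β tanφ'] / [γ_sat z sinβ cosβ]
γ' = 19.3 − 9.81 = 9.49 kN/m³
Numerator = 4.6 + 9.49·3.4·cos²29.8°·tan33.9° = 4.6 + 9.49·3.4·0.7530·0.6720 = 20.927 kPa
Denominator = 19.3·3.4·sin29.8°·cos29.8° = 19.3·3.4·0.4970·0.8678 = 28.299 kPa
FS = 20.927 / 28.299 = 0.739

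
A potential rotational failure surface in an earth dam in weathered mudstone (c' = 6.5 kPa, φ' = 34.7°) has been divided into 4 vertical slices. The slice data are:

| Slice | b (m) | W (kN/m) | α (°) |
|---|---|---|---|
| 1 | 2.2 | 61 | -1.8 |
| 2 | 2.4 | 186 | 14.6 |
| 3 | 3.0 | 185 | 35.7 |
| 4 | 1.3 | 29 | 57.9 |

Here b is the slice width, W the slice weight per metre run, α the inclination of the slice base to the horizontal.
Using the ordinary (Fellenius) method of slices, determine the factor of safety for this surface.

Ordinary method of slices: FS = Σ[c'·Δl_i + (W_i cosα_i)·tanφ'] / Σ W_i sinα_i, with Δl_i = b_i / cosα_i.
Slice 1: Δl = 2.2/cos(-1.8°) = 2.201 m; N'_1 = 61·cos(-1.8°) = 61.0; c'Δl = 14.31; W sinα = -1.9
Slice 2: Δl = 2.4/cos14.6° = 2.480 m; N'_2 = 186·cos14.6° = 180.0; c'Δl = 16.12; W sinα = 46.9
Slice 3: Δl = 3.0/cos35.7° = 3.694 m; N'_3 = 185·cos35.7° = 150.2; c'Δl = 24.01; W sinα = 108.0
Slice 4: Δl = 1.3/cos57.9° = 2.446 m; N'_4 = 29·cos57.9° = 15.4; c'Δl = 15.90; W sinα = 24.6
Σc'Δl = 70.3 kN/m; ΣN' = 406.6 kN/m; ΣW sinα = 177.5 kN/m
Resisting = 70.3 + 406.6·tan34.7° = 70.3 + 281.5 = 351.9 kN/m
FS = 351.9 / 177.5 = 1.983

FS = 1.98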